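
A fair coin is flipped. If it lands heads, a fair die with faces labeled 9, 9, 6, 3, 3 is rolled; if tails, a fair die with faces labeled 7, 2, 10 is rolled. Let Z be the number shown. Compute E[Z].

E[Z | heads] = (9+9+6+3+3)/5 = 6.
E[Z | tails] = (7+2+10)/3 = 19/3.
E[Z] = (1/2)·(6) + (1/2)·(19/3) = 37/6.

37/6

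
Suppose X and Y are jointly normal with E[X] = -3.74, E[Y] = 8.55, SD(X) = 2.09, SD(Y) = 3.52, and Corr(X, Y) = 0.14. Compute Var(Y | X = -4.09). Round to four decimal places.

For a bivariate normal, Var(Y | X=x) = σ_Y²(1 − ρ²).
Var(Y | X=-4.09) = (3.52)²·(1 − (0.14)²) = 12.3904·0.9804 = 12.1475.

12.1475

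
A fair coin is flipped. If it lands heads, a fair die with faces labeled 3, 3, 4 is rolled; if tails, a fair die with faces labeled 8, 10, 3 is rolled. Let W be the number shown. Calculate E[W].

E[W | heads] = (3+3+4)/3 = 10/3.
E[W | tails] = (8+10+3)/3 = 7.
By the law of total expectation,
E[W] = (1/2)·(10/3) + (1/2)·(7) = 31/6.

31/6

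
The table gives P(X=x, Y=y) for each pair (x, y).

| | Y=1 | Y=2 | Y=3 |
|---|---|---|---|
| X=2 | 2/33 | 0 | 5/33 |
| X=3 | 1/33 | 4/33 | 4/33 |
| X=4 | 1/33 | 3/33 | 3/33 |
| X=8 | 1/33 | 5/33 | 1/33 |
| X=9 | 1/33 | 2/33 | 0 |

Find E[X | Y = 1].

14/3

P(Y = 1) = 2/11.
Σ X·P over the event = 2·(2/33) + 3·(1/33) + 4·(1/33) + 8·(1/33) + 9·(1/33) = 28/33.
E[X | Y = 1] = (28/33) / (2/11) = 14/3.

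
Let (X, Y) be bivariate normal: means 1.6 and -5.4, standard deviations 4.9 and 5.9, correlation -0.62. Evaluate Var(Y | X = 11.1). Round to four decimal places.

Var(Y | X=x) = (1 − ρ²)·σ_Y².
Var(Y | X=11.1) = (5.9)²·(1 − (-0.62)²) = 34.81·0.6156 = 21.4290.

21.4290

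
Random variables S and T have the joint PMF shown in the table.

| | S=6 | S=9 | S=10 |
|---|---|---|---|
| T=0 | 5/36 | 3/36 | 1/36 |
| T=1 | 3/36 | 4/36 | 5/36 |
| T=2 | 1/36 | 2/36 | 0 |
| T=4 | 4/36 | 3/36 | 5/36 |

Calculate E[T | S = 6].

21/13

P(S = 6) = 13/36.
Summing T·P(S=x,T=y) over the conditioning event gives 7/12.
E[T | S = 6] = (7/12) / (13/36) = 21/13.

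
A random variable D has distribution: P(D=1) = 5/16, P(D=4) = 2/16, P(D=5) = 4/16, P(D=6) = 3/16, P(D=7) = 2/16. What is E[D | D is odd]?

39/11

P(D is odd) = 11/16.
Σ over the event: 1·5/16 + 5·1/4 + 7·1/8 = 39/16.
E[D | D is odd] = (39/16) / (11/16) = 39/11.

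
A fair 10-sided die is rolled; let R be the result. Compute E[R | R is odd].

5

Given R is odd, R is equally likely to be any of {1, 3, 5, 7, 9}.
E[R | R is odd] = (1 + 3 + 5 + 7 + 9) / 5 = 5.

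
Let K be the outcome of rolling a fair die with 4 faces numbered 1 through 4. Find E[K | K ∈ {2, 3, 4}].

P(K ∈ {2, 3, 4}) = 3/4.
Σ over the event: 2·1/4 + 3·1/4 + 4·1/4 = 9/4.
E[K | K ∈ {2, 3, 4}] = (9/4) / (3/4) = 3.

3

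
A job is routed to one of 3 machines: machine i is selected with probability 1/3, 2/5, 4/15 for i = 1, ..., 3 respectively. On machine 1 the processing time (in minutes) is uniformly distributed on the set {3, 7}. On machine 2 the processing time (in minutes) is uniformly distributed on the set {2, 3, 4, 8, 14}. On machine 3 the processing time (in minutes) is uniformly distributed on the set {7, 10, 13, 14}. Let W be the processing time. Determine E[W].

177/25

E[W | machine 1] = (3+7)/2 = 5.
E[W | machine 2] = (2+3+4+8+14)/5 = 31/5.
E[W | machine 3] = (7+10+13+14)/4 = 11.
By the law of total expectation,
E[W] = (1/3)·(5) + (2/5)·(31/5) + (4/15)·(11) = 177/25.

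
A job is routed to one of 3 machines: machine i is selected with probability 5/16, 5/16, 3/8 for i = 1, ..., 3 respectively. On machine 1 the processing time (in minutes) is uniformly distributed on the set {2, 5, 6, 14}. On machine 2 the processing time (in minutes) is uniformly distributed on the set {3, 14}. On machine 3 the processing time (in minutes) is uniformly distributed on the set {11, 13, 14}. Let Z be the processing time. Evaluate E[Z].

609/64

E[Z | machine 1] = (2+5+6+14)/4 = 27/4.
E[Z | machine 2] = (3+14)/2 = 17/2.
E[Z | machine 3] = (11+13+14)/3 = 38/3.
By the law of total expectation,
E[Z] = (5/16)·(27/4) + (5/16)·(17/2) + (3/8)·(38/3) = 609/64.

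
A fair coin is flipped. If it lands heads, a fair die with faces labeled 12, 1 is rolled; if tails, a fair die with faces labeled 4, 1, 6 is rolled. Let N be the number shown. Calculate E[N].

61/12

E[N | heads] = (12+1)/2 = 13/2.
E[N | tails] = (4+1+6)/3 = 11/3.
By the law of total expectation,
E[N] = (1/2)·(13/2) + (1/2)·(11/3) = 61/12.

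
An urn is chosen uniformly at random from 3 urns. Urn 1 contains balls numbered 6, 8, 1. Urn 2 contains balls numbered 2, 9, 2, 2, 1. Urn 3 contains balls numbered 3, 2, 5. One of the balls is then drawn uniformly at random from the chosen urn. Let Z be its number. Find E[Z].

173/45

E[Z | urn 1] = (6+8+1)/3 = 5.
E[Z | urn 2] = (2+9+2+2+1)/5 = 16/5.
E[Z | urn 3] = (3+2+5)/3 = 10/3.
By the law of total expectation,
E[Z] = (1/3)·(5) + (1/3)·(16/5) + (1/3)·(10/3) = 173/45.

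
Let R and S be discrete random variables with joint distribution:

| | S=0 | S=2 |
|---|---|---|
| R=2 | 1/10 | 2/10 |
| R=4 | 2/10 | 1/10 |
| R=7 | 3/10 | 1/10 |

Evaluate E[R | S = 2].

15/4

P(S = 2) = 2/5.
Σ R·P over the event = 2·(2/10) + 4·(1/10) + 7·(1/10) = 3/2.
E[R | S = 2] = (3/2) / (2/5) = 15/4.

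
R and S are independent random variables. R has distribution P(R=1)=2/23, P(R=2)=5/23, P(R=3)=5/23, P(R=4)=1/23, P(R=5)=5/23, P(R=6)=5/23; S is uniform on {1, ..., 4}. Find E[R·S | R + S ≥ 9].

62/3

P(R + S ≥ 9) = 15/92.
Summing RS·P(x,y) over outcomes with R + S ≥ 9 gives 155/46.
E[R·S | R + S ≥ 9] = (155/46) / (15/92) = 62/3.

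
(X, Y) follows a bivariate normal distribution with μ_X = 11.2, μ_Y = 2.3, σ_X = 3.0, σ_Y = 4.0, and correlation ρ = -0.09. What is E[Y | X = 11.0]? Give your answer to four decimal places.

2.3240

The regression of Y on X has slope ρ·σ_Y/σ_X and passes through (μ_X, μ_Y).
E[Y | X=11.0] = 2.3 + (-0.09)·(4.0/3.0)·(11.0 − (11.2)) = 2.3 + (-0.12)·(-0.2) = 2.3240.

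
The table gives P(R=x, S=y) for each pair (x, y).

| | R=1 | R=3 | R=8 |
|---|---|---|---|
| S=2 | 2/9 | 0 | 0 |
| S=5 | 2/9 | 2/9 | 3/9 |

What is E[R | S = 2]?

P(S = 2) = 2/9.
Σ R·P over the event = 1·(2/9) = 2/9.
E[R | S = 2] = (2/9) / (2/9) = 1.

1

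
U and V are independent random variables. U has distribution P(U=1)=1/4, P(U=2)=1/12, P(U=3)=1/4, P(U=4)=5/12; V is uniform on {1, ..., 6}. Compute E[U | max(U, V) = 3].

P(max(U, V) = 3) = 13/72.
Summing U·P(x,y) over outcomes with max(U, V) = 3 gives 4/9.
E[U | max(U, V) = 3] = (4/9) / (13/72) = 32/13.

32/13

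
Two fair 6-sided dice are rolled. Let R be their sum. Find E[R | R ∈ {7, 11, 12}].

76/9

P(R ∈ {7, 11, 12}) = 1/4.
Σ over the event: 7·1/6 + 11·1/18 + 12·1/36 = 19/9.
E[R | R ∈ {7, 11, 12}] = (19/9) / (1/4) = 76/9.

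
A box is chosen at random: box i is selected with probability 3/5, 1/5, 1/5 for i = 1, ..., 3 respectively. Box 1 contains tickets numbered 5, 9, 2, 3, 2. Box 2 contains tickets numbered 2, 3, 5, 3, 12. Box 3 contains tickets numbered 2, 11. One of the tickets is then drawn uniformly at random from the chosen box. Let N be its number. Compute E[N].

E[N | box 1] = (5+9+2+3+2)/5 = 21/5.
E[N | box 2] = (2+3+5+3+12)/5 = 5.
E[N | box 3] = (2+11)/2 = 13/2.
E[N] = (3/5)·(21/5) + (1/5)·(5) + (1/5)·(13/2) = 241/50.

241/50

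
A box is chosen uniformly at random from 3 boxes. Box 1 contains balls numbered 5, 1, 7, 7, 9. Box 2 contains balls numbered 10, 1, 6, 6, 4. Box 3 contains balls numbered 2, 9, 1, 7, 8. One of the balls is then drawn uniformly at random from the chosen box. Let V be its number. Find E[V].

83/15

E[V | box 1] = (5+1+7+7+9)/5 = 29/5.
E[V | box 2] = (10+1+6+6+4)/5 = 27/5.
E[V | box 3] = (2+9+1+7+8)/5 = 27/5.
By the law of total expectation,
E[V] = (1/3)·(29/5) + (1/3)·(27/5) + (1/3)·(27/5) = 83/15.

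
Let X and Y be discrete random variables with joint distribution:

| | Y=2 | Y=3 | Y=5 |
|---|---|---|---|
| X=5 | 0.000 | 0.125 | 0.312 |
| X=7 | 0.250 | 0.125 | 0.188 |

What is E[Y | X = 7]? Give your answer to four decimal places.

P(X = 7) = 0.563.
Σ Y·P over the event = 2·(0.250) + 3·(0.125) + 5·(0.188) = 1.815.
E[Y | X = 7] = (1.815) / (0.563) = 3.2238.

3.2238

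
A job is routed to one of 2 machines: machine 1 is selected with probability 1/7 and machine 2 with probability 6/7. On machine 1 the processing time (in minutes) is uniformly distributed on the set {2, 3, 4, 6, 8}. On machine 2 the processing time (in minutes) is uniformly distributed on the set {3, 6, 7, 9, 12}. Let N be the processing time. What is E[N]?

E[N | machine 1] = (2+3+4+6+8)/5 = 23/5.
E[N | machine 2] = (3+6+7+9+12)/5 = 37/5.
E[N] = (1/7)·(23/5) + (6/7)·(37/5) = 7.

7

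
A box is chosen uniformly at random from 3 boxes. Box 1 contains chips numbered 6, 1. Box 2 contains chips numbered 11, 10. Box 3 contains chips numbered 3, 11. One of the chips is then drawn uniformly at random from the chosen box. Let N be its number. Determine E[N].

E[N | box 1] = (6+1)/2 = 7/2.
E[N | box 2] = (11+10)/2 = 21/2.
E[N | box 3] = (3+11)/2 = 7.
By the law of total expectation,
E[N] = (1/3)·(7/2) + (1/3)·(21/2) + (1/3)·(7) = 7.

7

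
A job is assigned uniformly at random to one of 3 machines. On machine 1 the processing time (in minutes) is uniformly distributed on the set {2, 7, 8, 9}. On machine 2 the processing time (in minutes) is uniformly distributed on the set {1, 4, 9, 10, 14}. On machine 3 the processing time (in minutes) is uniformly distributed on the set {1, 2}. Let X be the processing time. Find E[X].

E[X | machine 1] = (2+7+8+9)/4 = 13/2.
E[X | machine 2] = (1+4+9+10+14)/5 = 38/5.
E[X | machine 3] = (1+2)/2 = 3/2.
E[X] = (1/3)·(13/2) + (1/3)·(38/5) + (1/3)·(3/2) = 26/5.

26/5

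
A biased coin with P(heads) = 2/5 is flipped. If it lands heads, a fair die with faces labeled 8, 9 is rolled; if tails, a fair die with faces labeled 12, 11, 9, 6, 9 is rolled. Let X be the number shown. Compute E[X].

E[X | heads] = (8+9)/2 = 17/2.
E[X | tails] = (12+11+9+6+9)/5 = 47/5.
By the law of total expectation,
E[X] = (2/5)·(17/2) + (3/5)·(47/5) = 226/25.

226/25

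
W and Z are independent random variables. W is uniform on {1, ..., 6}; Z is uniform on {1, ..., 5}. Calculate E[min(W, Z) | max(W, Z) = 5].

Outcomes with max(W, Z) = 5: (1,5), (2,5), (3,5), (4,5), (5,1), (5,2), (5,3), (5,4), (5,5), each with probability 1/30.
E[min(W, Z) | max(W, Z) = 5] = (1 + 2 + 3 + 4 + 1 + 2 + 3 + 4 + 5) / 9 = 25/9.

25/9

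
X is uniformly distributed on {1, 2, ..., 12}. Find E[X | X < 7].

7/2

Given X < 7, X is equally likely to be any of {1, 2, 3, 4, 5, 6}.
E[X | X < 7] = (1 + 2 + 3 + 4 + 5 + 6) / 6 = 7/2.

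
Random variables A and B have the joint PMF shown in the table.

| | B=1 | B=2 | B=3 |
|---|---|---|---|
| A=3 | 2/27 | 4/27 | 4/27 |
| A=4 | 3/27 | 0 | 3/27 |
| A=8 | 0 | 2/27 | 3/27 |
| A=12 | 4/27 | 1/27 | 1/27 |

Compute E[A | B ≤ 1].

22/3

P(B ≤ 1) = 1/3.
Summing A·P(A=x,B=y) over the conditioning event gives 22/9.
E[A | B ≤ 1] = (22/9) / (1/3) = 22/3.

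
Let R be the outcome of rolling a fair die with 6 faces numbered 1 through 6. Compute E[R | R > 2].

9/2

Given R > 2, R is equally likely to be any of {3, 4, 5, 6}.
E[R | R > 2] = (3 + 4 + 5 + 6) / 4 = 9/2.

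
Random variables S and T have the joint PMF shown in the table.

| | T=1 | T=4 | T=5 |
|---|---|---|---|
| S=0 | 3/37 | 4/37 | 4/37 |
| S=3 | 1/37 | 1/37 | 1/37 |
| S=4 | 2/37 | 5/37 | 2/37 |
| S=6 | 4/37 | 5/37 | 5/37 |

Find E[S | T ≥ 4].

94/27

P(T ≥ 4) = 27/37.
Σ S·P over the event = 0·(4/37) + 0·(4/37) + 3·(1/37) + 3·(1/37) + 4·(5/37) + 4·(2/37) + 6·(5/37) + 6·(5/37) = 94/37.
E[S | T ≥ 4] = (94/37) / (27/37) = 94/27.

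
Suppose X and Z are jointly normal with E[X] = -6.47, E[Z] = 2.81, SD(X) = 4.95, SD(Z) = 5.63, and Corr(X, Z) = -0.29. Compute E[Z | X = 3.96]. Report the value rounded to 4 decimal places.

E[Z | X=x] = μ_Z + ρ(σ_Z/σ_X)(x − μ_X) for jointly normal variables.
E[Z | X=3.96] = 2.81 + (-0.29)·(5.63/4.95)·(3.96 − (-6.47)) = 2.81 + (-0.32984)·(10.43) = -0.6302.

-0.6302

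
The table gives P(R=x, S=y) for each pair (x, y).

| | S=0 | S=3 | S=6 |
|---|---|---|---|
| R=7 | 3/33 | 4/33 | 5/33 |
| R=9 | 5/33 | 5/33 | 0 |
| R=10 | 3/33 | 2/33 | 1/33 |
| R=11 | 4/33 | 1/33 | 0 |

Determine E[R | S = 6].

P(S = 6) = 2/11.
Σ R·P over the event = 7·(5/33) + 10·(1/33) = 15/11.
E[R | S = 6] = (15/11) / (2/11) = 15/2.

15/2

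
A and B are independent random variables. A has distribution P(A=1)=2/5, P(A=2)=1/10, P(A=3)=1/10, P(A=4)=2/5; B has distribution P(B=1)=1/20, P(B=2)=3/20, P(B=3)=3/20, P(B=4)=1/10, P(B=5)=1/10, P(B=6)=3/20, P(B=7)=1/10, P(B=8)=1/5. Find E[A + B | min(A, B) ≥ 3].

P(min(A, B) ≥ 3) = 2/5.
Summing (A+B)·P(x,y) over outcomes with min(A, B) ≥ 3 gives 759/200.
E[A + B | min(A, B) ≥ 3] = (759/200) / (2/5) = 759/80.

759/80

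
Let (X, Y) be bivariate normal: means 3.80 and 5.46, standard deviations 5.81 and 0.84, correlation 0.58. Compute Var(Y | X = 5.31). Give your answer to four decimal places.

0.4682

For a bivariate normal, Var(Y | X=x) = σ_Y²(1 − ρ²).
Var(Y | X=5.31) = (0.84)²·(1 − (0.58)²) = 0.7056·0.6636 = 0.4682.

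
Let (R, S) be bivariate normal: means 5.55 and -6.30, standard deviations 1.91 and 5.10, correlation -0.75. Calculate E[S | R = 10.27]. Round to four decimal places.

-15.7524

The regression of S on R has slope ρ·σ_S/σ_R and passes through (μ_R, μ_S).
E[S | R=10.27] = -6.30 + (-0.75)·(5.10/1.91)·(10.27 − (5.55)) = -6.30 + (-2.00262)·(4.72) = -15.7524.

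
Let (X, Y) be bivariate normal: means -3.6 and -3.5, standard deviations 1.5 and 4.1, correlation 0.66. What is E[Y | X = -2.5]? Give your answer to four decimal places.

-1.5156

For a bivariate normal, E[Y | X=x] = μ_Y + ρ·(σ_Y/σ_X)·(x − μ_X).
E[Y | X=-2.5] = -3.5 + (0.66)·(4.1/1.5)·(-2.5 − (-3.6)) = -3.5 + (1.804)·(1.1) = -1.5156.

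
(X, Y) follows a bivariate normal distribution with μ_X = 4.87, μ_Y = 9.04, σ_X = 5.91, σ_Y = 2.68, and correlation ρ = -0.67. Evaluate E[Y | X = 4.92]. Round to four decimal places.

E[Y | X=x] = μ_Y + ρ(σ_Y/σ_X)(x − μ_X) for jointly normal variables.
E[Y | X=4.92] = 9.04 + (-0.67)·(2.68/5.91)·(4.92 − (4.87)) = 9.04 + (-0.30382)·(0.05) = 9.0248.

9.0248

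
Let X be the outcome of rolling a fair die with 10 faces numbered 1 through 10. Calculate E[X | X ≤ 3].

2

Given X ≤ 3, X is equally likely to be any of {1, 2, 3}.
E[X | X ≤ 3] = (1 + 2 + 3) / 3 = 2.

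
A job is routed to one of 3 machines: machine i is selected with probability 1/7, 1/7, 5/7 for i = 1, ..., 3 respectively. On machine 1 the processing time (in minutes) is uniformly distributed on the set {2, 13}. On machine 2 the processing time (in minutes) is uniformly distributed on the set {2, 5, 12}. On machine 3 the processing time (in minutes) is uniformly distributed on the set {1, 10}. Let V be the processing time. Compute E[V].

E[V | machine 1] = (2+13)/2 = 15/2.
E[V | machine 2] = (2+5+12)/3 = 19/3.
E[V | machine 3] = (1+10)/2 = 11/2.
E[V] = (1/7)·(15/2) + (1/7)·(19/3) + (5/7)·(11/2) = 124/21.

124/21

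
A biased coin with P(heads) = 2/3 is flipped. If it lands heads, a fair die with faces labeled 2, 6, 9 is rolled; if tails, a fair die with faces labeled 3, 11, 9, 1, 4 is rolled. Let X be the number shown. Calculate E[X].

E[X | heads] = (2+6+9)/3 = 17/3.
E[X | tails] = (3+11+9+1+4)/5 = 28/5.
E[X] = (2/3)·(17/3) + (1/3)·(28/5) = 254/45.

254/45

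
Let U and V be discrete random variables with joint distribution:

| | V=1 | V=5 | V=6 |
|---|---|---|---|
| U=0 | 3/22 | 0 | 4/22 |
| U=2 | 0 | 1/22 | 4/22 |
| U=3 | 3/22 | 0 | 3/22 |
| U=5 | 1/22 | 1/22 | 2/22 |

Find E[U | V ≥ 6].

P(V ≥ 6) = 13/22.
Summing U·P(U=x,V=y) over the conditioning event gives 27/22.
E[U | V ≥ 6] = (27/22) / (13/22) = 27/13.

27/13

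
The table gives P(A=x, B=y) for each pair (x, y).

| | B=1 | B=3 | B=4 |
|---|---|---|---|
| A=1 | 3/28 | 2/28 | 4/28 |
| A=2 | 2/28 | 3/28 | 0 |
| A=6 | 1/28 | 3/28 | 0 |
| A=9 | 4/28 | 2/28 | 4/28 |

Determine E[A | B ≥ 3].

P(B ≥ 3) = 9/14.
Σ A·P over the event = 1·(2/28) + 1·(4/28) + 2·(3/28) + 6·(3/28) + 9·(2/28) + 9·(4/28) = 3.
E[A | B ≥ 3] = (3) / (9/14) = 14/3.

14/3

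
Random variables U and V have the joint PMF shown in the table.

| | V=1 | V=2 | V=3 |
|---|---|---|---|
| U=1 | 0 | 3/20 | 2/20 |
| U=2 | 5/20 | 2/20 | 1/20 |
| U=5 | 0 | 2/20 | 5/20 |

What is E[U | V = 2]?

17/7

P(V = 2) = 7/20.
Σ U·P over the event = 1·(3/20) + 2·(2/20) + 5·(2/20) = 17/20.
E[U | V = 2] = (17/20) / (7/20) = 17/7.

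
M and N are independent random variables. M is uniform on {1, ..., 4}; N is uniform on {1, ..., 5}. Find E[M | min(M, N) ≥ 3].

7/2

Outcomes with min(M, N) ≥ 3: (3,3), (3,4), (3,5), (4,3), (4,4), (4,5), each with probability 1/20.
E[M | min(M, N) ≥ 3] = (3 + 3 + 3 + 4 + 4 + 4) / 6 = 7/2.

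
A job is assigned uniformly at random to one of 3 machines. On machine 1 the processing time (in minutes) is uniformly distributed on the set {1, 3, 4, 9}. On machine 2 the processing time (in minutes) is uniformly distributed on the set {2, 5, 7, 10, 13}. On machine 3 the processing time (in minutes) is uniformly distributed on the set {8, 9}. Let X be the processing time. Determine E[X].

403/60

E[X | machine 1] = (1+3+4+9)/4 = 17/4.
E[X | machine 2] = (2+5+7+10+13)/5 = 37/5.
E[X | machine 3] = (8+9)/2 = 17/2.
By the law of total expectation,
E[X] = (1/3)·(17/4) + (1/3)·(37/5) + (1/3)·(17/2) = 403/60.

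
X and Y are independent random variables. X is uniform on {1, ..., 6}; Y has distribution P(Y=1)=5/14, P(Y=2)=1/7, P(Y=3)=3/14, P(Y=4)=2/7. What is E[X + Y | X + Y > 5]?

119/16

P(X + Y > 5) = 4/7.
Summing (X+Y)·P(x,y) over outcomes with X + Y > 5 gives 17/4.
E[X + Y | X + Y > 5] = (17/4) / (4/7) = 119/16.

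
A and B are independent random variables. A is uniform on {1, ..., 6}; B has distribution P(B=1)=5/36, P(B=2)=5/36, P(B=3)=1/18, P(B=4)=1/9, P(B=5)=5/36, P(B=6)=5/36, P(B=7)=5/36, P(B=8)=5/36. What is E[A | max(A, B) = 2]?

5/3

P(max(A, B) = 2) = 5/72.
Summing A·P(x,y) over outcomes with max(A, B) = 2 gives 25/216.
E[A | max(A, B) = 2] = (25/216) / (5/72) = 5/3.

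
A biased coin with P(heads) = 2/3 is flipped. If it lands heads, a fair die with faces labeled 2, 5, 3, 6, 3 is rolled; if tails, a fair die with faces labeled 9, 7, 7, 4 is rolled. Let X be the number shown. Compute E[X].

E[X | heads] = (2+5+3+6+3)/5 = 19/5.
E[X | tails] = (9+7+7+4)/4 = 27/4.
E[X] = (2/3)·(19/5) + (1/3)·(27/4) = 287/60.

287/60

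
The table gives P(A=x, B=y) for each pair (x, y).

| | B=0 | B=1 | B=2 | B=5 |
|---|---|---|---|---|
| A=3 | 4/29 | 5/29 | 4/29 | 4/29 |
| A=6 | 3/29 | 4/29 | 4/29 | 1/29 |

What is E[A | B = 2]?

P(B = 2) = 8/29.
Σ A·P over the event = 3·(4/29) + 6·(4/29) = 36/29.
E[A | B = 2] = (36/29) / (8/29) = 9/2.

9/2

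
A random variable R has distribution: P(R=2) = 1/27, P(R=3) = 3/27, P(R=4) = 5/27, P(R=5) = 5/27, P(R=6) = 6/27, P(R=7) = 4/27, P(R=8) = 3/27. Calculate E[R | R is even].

P(R is even) = 5/9.
Σ over the event: 2·1/27 + 4·5/27 + 6·2/9 + 8·1/9 = 82/27.
E[R | R is even] = (82/27) / (5/9) = 82/15.

82/15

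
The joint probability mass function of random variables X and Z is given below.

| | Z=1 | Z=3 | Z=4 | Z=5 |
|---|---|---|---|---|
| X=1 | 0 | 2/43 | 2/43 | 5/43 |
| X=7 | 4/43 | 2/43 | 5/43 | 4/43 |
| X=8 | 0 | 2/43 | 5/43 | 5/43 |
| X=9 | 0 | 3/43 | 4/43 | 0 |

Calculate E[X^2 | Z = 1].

P(Z = 1) = 4/43.
Σ X^2·P over the event = 49·(4/43) = 196/43.
E[X^2 | Z = 1] = (196/43) / (4/43) = 49.

49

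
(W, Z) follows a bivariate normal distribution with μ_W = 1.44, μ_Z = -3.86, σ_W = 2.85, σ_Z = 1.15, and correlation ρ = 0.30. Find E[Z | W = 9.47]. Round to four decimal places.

For a bivariate normal, E[Z | W=x] = μ_Z + ρ·(σ_Z/σ_W)·(x − μ_W).
E[Z | W=9.47] = -3.86 + (0.30)·(1.15/2.85)·(9.47 − (1.44)) = -3.86 + (0.121053)·(8.03) = -2.8879.

-2.8879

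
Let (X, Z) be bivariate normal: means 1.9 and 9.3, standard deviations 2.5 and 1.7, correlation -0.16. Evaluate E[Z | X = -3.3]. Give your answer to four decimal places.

9.8658

E[Z | X=x] = μ_Z + ρ(σ_Z/σ_X)(x − μ_X) for jointly normal variables.
E[Z | X=-3.3] = 9.3 + (-0.16)·(1.7/2.5)·(-3.3 − (1.9)) = 9.3 + (-0.1088)·(-5.2) = 9.8658.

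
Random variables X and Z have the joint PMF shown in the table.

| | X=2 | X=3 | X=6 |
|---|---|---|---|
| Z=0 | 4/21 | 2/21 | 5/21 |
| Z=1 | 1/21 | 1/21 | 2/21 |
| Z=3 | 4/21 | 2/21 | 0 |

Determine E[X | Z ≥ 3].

7/3

P(Z ≥ 3) = 2/7.
Σ X·P over the event = 2·(4/21) + 3·(2/21) = 2/3.
E[X | Z ≥ 3] = (2/3) / (2/7) = 7/3.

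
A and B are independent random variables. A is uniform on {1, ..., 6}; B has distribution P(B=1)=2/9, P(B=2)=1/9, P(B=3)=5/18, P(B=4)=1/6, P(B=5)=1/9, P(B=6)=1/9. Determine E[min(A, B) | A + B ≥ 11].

P(A + B ≥ 11) = 1/18.
Summing min(A,B)·P(x,y) over outcomes with A + B ≥ 11 gives 8/27.
E[min(A, B) | A + B ≥ 11] = (8/27) / (1/18) = 16/3.

16/3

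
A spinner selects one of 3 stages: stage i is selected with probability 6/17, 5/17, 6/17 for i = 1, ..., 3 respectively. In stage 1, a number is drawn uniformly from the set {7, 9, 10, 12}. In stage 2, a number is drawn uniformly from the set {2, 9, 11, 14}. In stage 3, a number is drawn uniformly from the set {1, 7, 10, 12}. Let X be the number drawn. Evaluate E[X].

147/17

E[X | stage 1] = (7+9+10+12)/4 = 19/2.
E[X | stage 2] = (2+9+11+14)/4 = 9.
E[X | stage 3] = (1+7+10+12)/4 = 15/2.
E[X] = (6/17)·(19/2) + (5/17)·(9) + (6/17)·(15/2) = 147/17.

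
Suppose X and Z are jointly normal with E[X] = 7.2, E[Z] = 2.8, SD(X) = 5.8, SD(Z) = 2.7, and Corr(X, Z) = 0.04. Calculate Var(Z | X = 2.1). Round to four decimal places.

7.2783

The conditional variance in a bivariate normal is σ_Z²(1 − ρ²), independent of x.
Var(Z | X=2.1) = (2.7)²·(1 − (0.04)²) = 7.29·0.9984 = 7.2783.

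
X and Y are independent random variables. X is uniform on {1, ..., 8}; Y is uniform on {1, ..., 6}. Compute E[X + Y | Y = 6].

P(Y = 6) = 1/6.
Summing (X+Y)·P(x,y) over outcomes with Y = 6 gives 7/4.
E[X + Y | Y = 6] = (7/4) / (1/6) = 21/2.

21/2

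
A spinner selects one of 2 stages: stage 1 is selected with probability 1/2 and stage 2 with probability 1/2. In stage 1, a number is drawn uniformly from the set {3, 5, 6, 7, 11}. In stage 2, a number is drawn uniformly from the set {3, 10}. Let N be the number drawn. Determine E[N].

E[N | stage 1] = (3+5+6+7+11)/5 = 32/5.
E[N | stage 2] = (3+10)/2 = 13/2.
E[N] = (1/2)·(32/5) + (1/2)·(13/2) = 129/20.

129/20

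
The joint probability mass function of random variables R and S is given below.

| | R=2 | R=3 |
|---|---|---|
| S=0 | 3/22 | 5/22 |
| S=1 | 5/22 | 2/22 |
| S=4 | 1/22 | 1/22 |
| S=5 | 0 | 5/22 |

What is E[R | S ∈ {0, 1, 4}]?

P(S ∈ {0, 1, 4}) = 17/22.
Summing R·P(R=x,S=y) over the conditioning event gives 21/11.
E[R | S ∈ {0, 1, 4}] = (21/11) / (17/22) = 42/17.

42/17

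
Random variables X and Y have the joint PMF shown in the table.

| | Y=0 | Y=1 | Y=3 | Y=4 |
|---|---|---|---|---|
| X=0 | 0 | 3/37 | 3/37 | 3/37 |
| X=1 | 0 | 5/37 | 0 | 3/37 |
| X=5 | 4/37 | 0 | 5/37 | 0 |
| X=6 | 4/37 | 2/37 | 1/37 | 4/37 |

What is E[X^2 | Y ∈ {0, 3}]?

405/17

P(Y ∈ {0, 3}) = 17/37.
Σ X^2·P over the event = 0·(3/37) + 25·(4/37) + 25·(5/37) + 36·(4/37) + 36·(1/37) = 405/37.
E[X^2 | Y ∈ {0, 3}] = (405/37) / (17/37) = 405/17.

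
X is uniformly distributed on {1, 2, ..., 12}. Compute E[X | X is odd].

6

Given X is odd, X is equally likely to be any of {1, 3, 5, 7, 9, 11}.
E[X | X is odd] = (1 + 3 + 5 + 7 + 9 + 11) / 6 = 6.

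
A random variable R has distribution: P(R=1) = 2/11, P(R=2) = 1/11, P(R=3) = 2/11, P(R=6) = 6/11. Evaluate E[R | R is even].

P(R is even) = 7/11.
Σ over the event: 2·1/11 + 6·6/11 = 38/11.
E[R | R is even] = (38/11) / (7/11) = 38/7.

38/7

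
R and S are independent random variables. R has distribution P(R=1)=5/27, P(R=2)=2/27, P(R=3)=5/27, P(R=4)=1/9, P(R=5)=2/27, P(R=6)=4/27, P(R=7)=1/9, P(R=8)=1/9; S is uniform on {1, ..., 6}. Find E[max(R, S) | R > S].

100/17

P(R > S) = 85/162.
Summing max(R,S)·P(x,y) over outcomes with R > S gives 250/81.
E[max(R, S) | R > S] = (250/81) / (85/162) = 100/17.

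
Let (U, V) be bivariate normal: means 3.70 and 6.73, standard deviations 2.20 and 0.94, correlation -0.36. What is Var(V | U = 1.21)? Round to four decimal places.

Var(V | U=x) = (1 − ρ²)·σ_V².
Var(V | U=1.21) = (0.94)²·(1 − (-0.36)²) = 0.8836·0.8704 = 0.7691.

0.7691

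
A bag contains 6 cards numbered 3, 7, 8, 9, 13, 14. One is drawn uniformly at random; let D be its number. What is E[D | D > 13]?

P(D > 13) = 1/6.
Σ over the event: 14·1/6 = 7/3.
E[D | D > 13] = (7/3) / (1/6) = 14.

14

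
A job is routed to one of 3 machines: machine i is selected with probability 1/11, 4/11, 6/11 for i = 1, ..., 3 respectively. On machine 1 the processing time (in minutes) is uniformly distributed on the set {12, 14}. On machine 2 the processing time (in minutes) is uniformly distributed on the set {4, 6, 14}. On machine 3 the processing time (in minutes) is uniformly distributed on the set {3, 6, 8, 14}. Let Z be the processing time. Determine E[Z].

E[Z | machine 1] = (12+14)/2 = 13.
E[Z | machine 2] = (4+6+14)/3 = 8.
E[Z | machine 3] = (3+6+8+14)/4 = 31/4.
By the law of total expectation,
E[Z] = (1/11)·(13) + (4/11)·(8) + (6/11)·(31/4) = 183/22.

183/22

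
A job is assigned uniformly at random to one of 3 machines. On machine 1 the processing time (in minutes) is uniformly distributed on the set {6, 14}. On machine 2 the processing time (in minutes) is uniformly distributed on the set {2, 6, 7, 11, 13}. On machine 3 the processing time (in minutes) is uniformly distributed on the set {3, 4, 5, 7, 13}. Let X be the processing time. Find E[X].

E[X | machine 1] = (6+14)/2 = 10.
E[X | machine 2] = (2+6+7+11+13)/5 = 39/5.
E[X | machine 3] = (3+4+5+7+13)/5 = 32/5.
By the law of total expectation,
E[X] = (1/3)·(10) + (1/3)·(39/5) + (1/3)·(32/5) = 121/15.

121/15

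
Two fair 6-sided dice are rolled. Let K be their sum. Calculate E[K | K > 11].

P(K > 11) = 1/36.
Σ over the event: 12·1/36 = 1/3.
E[K | K > 11] = (1/3) / (1/36) = 12.

12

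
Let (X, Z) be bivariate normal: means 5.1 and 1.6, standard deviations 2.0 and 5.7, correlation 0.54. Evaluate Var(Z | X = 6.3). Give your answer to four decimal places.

For a bivariate normal, Var(Z | X=x) = σ_Z²(1 − ρ²).
Var(Z | X=6.3) = (5.7)²·(1 − (0.54)²) = 32.49·0.7084 = 23.0159.

23.0159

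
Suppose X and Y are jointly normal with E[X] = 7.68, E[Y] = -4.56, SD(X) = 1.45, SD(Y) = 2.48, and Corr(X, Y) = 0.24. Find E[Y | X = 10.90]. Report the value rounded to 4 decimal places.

For a bivariate normal, E[Y | X=x] = μ_Y + ρ·(σ_Y/σ_X)·(x − μ_X).
E[Y | X=10.90] = -4.56 + (0.24)·(2.48/1.45)·(10.90 − (7.68)) = -4.56 + (0.410483)·(3.22) = -3.2382.

-3.2382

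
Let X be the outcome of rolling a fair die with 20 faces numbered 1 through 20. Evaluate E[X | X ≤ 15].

P(X ≤ 15) = 3/4.
E[X | X ≤ 15] = (6) / (3/4) = 8.

8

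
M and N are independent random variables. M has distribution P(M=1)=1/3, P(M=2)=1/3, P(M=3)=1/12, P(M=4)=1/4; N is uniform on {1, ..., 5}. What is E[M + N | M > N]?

5

P(M > N) = 1/4.
Summing (M+N)·P(x,y) over outcomes with M > N gives 5/4.
E[M + N | M > N] = (5/4) / (1/4) = 5.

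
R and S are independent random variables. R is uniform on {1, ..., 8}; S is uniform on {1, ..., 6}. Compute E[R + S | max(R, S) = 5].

70/9

Outcomes with max(R, S) = 5: (1,5), (2,5), (3,5), (4,5), (5,1), (5,2), (5,3), (5,4), (5,5), each with probability 1/48.
E[R + S | max(R, S) = 5] = (6 + 7 + 8 + 9 + 6 + 7 + 8 + 9 + 10) / 9 = 70/9.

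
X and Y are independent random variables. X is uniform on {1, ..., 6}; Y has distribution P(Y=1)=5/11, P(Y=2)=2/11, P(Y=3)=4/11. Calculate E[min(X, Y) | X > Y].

77/45

P(X > Y) = 15/22.
Summing min(X,Y)·P(x,y) over outcomes with X > Y gives 7/6.
E[min(X, Y) | X > Y] = (7/6) / (15/22) = 77/45.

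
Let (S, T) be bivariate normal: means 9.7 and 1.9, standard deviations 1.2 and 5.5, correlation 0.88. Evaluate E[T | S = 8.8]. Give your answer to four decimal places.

For a bivariate normal, E[T | S=x] = μ_T + ρ·(σ_T/σ_S)·(x − μ_S).
E[T | S=8.8] = 1.9 + (0.88)·(5.5/1.2)·(8.8 − (9.7)) = 1.9 + (4.0333)·(-0.9) = -1.7300.

-1.7300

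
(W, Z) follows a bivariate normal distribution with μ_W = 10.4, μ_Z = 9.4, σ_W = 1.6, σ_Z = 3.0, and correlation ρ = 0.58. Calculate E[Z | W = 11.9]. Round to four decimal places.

11.0313

E[Z | W=x] = μ_Z + ρ(σ_Z/σ_W)(x − μ_W) for jointly normal variables.
E[Z | W=11.9] = 9.4 + (0.58)·(3.0/1.6)·(11.9 − (10.4)) = 9.4 + (1.0875)·(1.5) = 11.0313.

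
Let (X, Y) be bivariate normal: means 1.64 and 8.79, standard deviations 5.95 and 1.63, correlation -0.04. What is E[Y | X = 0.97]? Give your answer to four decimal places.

The regression of Y on X has slope ρ·σ_Y/σ_X and passes through (μ_X, μ_Y).
E[Y | X=0.97] = 8.79 + (-0.04)·(1.63/5.95)·(0.97 − (1.64)) = 8.79 + (-0.010958)·(-0.67) = 8.7973.

8.7973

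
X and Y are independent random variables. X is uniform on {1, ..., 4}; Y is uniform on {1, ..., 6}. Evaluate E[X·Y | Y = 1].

5/2

Outcomes with Y = 1: (1,1), (2,1), (3,1), (4,1), each with probability 1/24.
E[X·Y | Y = 1] = (1 + 2 + 3 + 4) / 4 = 5/2.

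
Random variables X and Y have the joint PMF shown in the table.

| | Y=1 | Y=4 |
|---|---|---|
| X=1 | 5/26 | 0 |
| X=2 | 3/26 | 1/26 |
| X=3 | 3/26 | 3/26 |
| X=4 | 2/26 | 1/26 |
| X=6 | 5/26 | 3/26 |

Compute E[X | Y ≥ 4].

P(Y ≥ 4) = 4/13.
Σ X·P over the event = 2·(1/26) + 3·(3/26) + 4·(1/26) + 6·(3/26) = 33/26.
E[X | Y ≥ 4] = (33/26) / (4/13) = 33/8.

33/8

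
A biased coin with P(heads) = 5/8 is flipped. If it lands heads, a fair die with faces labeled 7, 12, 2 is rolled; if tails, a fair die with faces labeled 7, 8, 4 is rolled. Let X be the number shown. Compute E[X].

E[X | heads] = (7+12+2)/3 = 7.
E[X | tails] = (7+8+4)/3 = 19/3.
By the law of total expectation,
E[X] = (5/8)·(7) + (3/8)·(19/3) = 27/4.

27/4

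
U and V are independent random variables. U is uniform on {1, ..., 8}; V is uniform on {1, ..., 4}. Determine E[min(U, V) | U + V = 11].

P(U + V = 11) = 1/16.
Summing min(U,V)·P(x,y) over outcomes with U + V = 11 gives 7/32.
E[min(U, V) | U + V = 11] = (7/32) / (1/16) = 7/2.

7/2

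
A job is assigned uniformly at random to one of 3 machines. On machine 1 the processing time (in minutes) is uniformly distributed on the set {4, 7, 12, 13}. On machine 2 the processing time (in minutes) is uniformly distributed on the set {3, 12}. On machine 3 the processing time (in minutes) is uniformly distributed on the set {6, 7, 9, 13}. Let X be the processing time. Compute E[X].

101/12

E[X | machine 1] = (4+7+12+13)/4 = 9.
E[X | machine 2] = (3+12)/2 = 15/2.
E[X | machine 3] = (6+7+9+13)/4 = 35/4.
By the law of total expectation,
E[X] = (1/3)·(9) + (1/3)·(15/2) + (1/3)·(35/4) = 101/12.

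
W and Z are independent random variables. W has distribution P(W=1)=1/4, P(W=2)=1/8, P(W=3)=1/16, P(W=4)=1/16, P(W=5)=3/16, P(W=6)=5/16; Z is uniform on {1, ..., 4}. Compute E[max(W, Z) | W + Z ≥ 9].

75/13

P(W + Z ≥ 9) = 13/64.
Summing max(W,Z)·P(x,y) over outcomes with W + Z ≥ 9 gives 75/64.
E[max(W, Z) | W + Z ≥ 9] = (75/64) / (13/64) = 75/13.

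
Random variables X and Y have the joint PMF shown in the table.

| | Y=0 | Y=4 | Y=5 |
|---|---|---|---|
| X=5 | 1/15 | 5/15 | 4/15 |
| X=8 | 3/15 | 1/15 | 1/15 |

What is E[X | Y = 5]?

28/5

P(Y = 5) = 1/3.
Σ X·P over the event = 5·(4/15) + 8·(1/15) = 28/15.
E[X | Y = 5] = (28/15) / (1/3) = 28/5.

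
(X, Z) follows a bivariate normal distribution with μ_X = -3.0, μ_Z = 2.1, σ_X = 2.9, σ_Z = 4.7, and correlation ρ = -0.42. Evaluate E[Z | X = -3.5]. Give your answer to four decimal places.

2.4403

The regression of Z on X has slope ρ·σ_Z/σ_X and passes through (μ_X, μ_Z).
E[Z | X=-3.5] = 2.1 + (-0.42)·(4.7/2.9)·(-3.5 − (-3.0)) = 2.1 + (-0.68069)·(-0.5) = 2.4403.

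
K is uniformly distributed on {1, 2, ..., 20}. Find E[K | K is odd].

Given K is odd, K is equally likely to be any of {1, 3, 5, 7, 9, 11, 13, 15, 17, 19}.
E[K | K is odd] = (1 + 3 + 5 + 7 + 9 + 11 + 13 + 15 + 17 + 19) / 10 = 10.

10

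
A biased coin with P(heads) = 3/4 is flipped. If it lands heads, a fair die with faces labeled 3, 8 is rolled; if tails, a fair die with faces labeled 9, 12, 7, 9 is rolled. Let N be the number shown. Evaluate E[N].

103/16

E[N | heads] = (3+8)/2 = 11/2.
E[N | tails] = (9+12+7+9)/4 = 37/4.
By the law of total expectation,
E[N] = (3/4)·(11/2) + (1/4)·(37/4) = 103/16.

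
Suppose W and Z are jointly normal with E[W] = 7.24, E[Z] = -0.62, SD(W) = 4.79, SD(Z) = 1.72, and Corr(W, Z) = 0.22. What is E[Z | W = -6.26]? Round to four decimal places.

The regression of Z on W has slope ρ·σ_Z/σ_W and passes through (μ_W, μ_Z).
E[Z | W=-6.26] = -0.62 + (0.22)·(1.72/4.79)·(-6.26 − (7.24)) = -0.62 + (0.078998)·(-13.5) = -1.6865.

-1.6865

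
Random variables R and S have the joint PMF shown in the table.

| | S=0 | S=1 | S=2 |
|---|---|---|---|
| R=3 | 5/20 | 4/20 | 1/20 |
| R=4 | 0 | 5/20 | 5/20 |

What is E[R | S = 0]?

3

P(S = 0) = 1/4.
Σ R·P over the event = 3·(5/20) = 3/4.
E[R | S = 0] = (3/4) / (1/4) = 3.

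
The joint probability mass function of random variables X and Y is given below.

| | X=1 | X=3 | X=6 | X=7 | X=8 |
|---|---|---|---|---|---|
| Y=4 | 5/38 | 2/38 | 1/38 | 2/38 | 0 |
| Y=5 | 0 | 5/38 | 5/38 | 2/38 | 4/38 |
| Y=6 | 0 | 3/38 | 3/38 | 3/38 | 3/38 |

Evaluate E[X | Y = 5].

91/16

P(Y = 5) = 8/19.
Σ X·P over the event = 3·(5/38) + 6·(5/38) + 7·(2/38) + 8·(4/38) = 91/38.
E[X | Y = 5] = (91/38) / (8/19) = 91/16.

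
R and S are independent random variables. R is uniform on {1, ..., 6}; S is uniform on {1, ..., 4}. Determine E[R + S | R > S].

47/7

P(R > S) = 7/12.
Summing (R+S)·P(x,y) over outcomes with R > S gives 47/12.
E[R + S | R > S] = (47/12) / (7/12) = 47/7.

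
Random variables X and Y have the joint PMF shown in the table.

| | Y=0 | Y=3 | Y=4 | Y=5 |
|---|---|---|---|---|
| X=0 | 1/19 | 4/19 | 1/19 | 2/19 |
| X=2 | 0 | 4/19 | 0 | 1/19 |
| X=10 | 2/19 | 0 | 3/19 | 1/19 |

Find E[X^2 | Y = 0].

P(Y = 0) = 3/19.
Σ X^2·P over the event = 0·(1/19) + 100·(2/19) = 200/19.
E[X^2 | Y = 0] = (200/19) / (3/19) = 200/3.

200/3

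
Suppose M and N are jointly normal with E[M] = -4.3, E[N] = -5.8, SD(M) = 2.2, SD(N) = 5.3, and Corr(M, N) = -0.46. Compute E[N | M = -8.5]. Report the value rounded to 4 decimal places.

E[N | M=x] = μ_N + ρ(σ_N/σ_M)(x − μ_M) for jointly normal variables.
E[N | M=-8.5] = -5.8 + (-0.46)·(5.3/2.2)·(-8.5 − (-4.3)) = -5.8 + (-1.1082)·(-4.2) = -1.1456.

-1.1456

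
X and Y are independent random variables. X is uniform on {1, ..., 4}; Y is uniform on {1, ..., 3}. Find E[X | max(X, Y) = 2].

Outcomes with max(X, Y) = 2: (1,2), (2,1), (2,2), each with probability 1/12.
E[X | max(X, Y) = 2] = (1 + 2 + 2) / 3 = 5/3.

5/3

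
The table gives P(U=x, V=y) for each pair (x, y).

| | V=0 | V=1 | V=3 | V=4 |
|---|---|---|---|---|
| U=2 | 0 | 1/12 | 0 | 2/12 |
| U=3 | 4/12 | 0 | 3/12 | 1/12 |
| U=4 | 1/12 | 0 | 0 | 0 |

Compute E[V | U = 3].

P(U = 3) = 2/3.
Σ V·P over the event = 0·(4/12) + 3·(3/12) + 4·(1/12) = 13/12.
E[V | U = 3] = (13/12) / (2/3) = 13/8.

13/8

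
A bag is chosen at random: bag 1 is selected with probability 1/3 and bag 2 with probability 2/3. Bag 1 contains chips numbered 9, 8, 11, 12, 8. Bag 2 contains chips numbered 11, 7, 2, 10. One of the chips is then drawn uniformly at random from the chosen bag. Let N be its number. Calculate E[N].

41/5

E[N | bag 1] = (9+8+11+12+8)/5 = 48/5.
E[N | bag 2] = (11+7+2+10)/4 = 15/2.
E[N] = (1/3)·(48/5) + (2/3)·(15/2) = 41/5.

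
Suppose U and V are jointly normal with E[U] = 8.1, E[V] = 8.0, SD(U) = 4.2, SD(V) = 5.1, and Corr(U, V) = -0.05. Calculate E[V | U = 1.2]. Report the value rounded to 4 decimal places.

The regression of V on U has slope ρ·σ_V/σ_U and passes through (μ_U, μ_V).
E[V | U=1.2] = 8.0 + (-0.05)·(5.1/4.2)·(1.2 − (8.1)) = 8.0 + (-0.060714)·(-6.9) = 8.4189.

8.4189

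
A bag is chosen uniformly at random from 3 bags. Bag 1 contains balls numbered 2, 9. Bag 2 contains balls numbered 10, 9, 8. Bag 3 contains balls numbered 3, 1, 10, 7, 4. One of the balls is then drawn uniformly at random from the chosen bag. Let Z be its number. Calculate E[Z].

E[Z | bag 1] = (2+9)/2 = 11/2.
E[Z | bag 2] = (10+9+8)/3 = 9.
E[Z | bag 3] = (3+1+10+7+4)/5 = 5.
By the law of total expectation,
E[Z] = (1/3)·(11/2) + (1/3)·(9) + (1/3)·(5) = 13/2.

13/2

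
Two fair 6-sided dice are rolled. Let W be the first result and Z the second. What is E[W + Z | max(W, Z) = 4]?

44/7

Outcomes with max(W, Z) = 4: (1,4), (2,4), (3,4), (4,1), (4,2), (4,3), (4,4), each with probability 1/36.
E[W + Z | max(W, Z) = 4] = (5 + 6 + 7 + 5 + 6 + 7 + 8) / 7 = 44/7.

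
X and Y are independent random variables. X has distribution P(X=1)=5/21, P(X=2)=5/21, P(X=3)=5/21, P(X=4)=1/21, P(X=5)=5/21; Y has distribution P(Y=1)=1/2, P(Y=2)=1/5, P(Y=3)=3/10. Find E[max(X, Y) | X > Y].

89/24

P(X > Y) = 4/7.
Summing max(X,Y)·P(x,y) over outcomes with X > Y gives 89/42.
E[max(X, Y) | X > Y] = (89/42) / (4/7) = 89/24.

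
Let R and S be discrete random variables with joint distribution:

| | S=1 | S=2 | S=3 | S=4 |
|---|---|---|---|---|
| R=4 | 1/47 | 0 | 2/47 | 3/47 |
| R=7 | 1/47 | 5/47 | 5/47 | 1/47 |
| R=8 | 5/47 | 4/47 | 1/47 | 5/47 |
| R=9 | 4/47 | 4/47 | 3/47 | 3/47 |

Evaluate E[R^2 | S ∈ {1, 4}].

P(S ∈ {1, 4}) = 23/47.
Summing R^2·P(R=x,S=y) over the conditioning event gives 1369/47.
E[R^2 | S ∈ {1, 4}] = (1369/47) / (23/47) = 1369/23.

1369/23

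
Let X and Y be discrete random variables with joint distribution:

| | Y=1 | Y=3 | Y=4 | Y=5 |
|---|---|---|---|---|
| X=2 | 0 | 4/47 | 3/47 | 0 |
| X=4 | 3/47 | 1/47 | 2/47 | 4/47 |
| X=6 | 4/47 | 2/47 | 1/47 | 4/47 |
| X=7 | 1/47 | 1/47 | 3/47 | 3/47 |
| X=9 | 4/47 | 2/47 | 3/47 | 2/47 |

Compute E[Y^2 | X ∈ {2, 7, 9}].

P(X ∈ {2, 7, 9}) = 26/47.
Summing Y^2·P(X=x,Y=y) over the conditioning event gives 337/47.
E[Y^2 | X ∈ {2, 7, 9}] = (337/47) / (26/47) = 337/26.

337/26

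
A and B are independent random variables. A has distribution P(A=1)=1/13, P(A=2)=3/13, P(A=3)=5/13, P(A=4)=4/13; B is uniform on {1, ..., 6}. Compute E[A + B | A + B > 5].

P(A + B > 5) = 17/26.
Summing (A+B)·P(x,y) over outcomes with A + B > 5 gives 193/39.
E[A + B | A + B > 5] = (193/39) / (17/26) = 386/51.

386/51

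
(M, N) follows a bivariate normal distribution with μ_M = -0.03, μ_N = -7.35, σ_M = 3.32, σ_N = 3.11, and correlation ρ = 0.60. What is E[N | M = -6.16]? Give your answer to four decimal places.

E[N | M=x] = μ_N + ρ(σ_N/σ_M)(x − μ_M) for jointly normal variables.
E[N | M=-6.16] = -7.35 + (0.60)·(3.11/3.32)·(-6.16 − (-0.03)) = -7.35 + (0.56205)·(-6.13) = -10.7954.

-10.7954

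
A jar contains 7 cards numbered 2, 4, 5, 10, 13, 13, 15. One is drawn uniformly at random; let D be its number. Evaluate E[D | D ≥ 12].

41/3

P(D ≥ 12) = 3/7.
Σ over the event: 13·2/7 + 15·1/7 = 41/7.
E[D | D ≥ 12] = (41/7) / (3/7) = 41/3.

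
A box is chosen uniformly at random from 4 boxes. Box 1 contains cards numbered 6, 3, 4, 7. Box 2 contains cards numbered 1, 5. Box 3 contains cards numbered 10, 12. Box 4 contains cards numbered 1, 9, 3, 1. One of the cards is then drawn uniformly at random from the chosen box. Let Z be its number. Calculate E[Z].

45/8

E[Z | box 1] = (6+3+4+7)/4 = 5.
E[Z | box 2] = (1+5)/2 = 3.
E[Z | box 3] = (10+12)/2 = 11.
E[Z | box 4] = (1+9+3+1)/4 = 7/2.
E[Z] = (1/4)·(5) + (1/4)·(3) + (1/4)·(11) + (1/4)·(7/2) = 45/8.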